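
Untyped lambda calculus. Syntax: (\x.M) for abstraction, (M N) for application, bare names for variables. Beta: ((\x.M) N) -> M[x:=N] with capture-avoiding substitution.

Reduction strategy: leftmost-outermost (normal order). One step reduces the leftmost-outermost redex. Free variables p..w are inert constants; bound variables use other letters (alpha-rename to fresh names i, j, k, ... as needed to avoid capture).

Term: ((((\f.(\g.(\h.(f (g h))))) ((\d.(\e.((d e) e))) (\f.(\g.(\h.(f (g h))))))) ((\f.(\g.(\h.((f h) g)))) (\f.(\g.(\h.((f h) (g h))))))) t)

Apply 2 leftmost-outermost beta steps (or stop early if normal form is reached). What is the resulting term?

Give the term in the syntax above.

Answer: ((\h.(((\d.(\e.((d e) e))) (\f.(\g.(\h.(f (g h)))))) (((\f.(\g.(\h.((f h) g)))) (\f.(\g.(\h.((f h) (g h)))))) h))) t)

Derivation:
Step 0: ((((\f.(\g.(\h.(f (g h))))) ((\d.(\e.((d e) e))) (\f.(\g.(\h.(f (g h))))))) ((\f.(\g.(\h.((f h) g)))) (\f.(\g.(\h.((f h) (g h))))))) t)
Step 1: (((\g.(\h.(((\d.(\e.((d e) e))) (\f.(\g.(\h.(f (g h)))))) (g h)))) ((\f.(\g.(\h.((f h) g)))) (\f.(\g.(\h.((f h) (g h))))))) t)
Step 2: ((\h.(((\d.(\e.((d e) e))) (\f.(\g.(\h.(f (g h)))))) (((\f.(\g.(\h.((f h) g)))) (\f.(\g.(\h.((f h) (g h)))))) h))) t)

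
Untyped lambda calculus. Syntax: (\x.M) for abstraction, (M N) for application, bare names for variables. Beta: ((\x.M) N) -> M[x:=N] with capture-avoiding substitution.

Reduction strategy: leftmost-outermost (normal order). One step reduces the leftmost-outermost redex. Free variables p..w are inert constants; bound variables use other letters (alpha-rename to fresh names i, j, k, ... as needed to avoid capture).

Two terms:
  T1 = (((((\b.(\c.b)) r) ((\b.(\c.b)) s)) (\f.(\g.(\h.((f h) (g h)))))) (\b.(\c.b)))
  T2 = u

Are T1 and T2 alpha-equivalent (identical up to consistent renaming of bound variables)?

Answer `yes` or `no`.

Answer: no

Derivation:
Term 1: (((((\b.(\c.b)) r) ((\b.(\c.b)) s)) (\f.(\g.(\h.((f h) (g h)))))) (\b.(\c.b)))
Term 2: u
Alpha-equivalence: compare structure up to binder renaming.
Result: False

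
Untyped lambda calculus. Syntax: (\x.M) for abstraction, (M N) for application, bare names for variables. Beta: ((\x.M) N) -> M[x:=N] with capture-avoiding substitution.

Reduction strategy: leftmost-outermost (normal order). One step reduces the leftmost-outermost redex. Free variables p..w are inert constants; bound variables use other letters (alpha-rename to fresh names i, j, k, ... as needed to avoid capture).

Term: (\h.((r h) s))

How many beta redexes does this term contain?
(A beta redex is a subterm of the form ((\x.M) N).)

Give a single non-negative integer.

Term: (\h.((r h) s))
  (no redexes)
Total redexes: 0

Answer: 0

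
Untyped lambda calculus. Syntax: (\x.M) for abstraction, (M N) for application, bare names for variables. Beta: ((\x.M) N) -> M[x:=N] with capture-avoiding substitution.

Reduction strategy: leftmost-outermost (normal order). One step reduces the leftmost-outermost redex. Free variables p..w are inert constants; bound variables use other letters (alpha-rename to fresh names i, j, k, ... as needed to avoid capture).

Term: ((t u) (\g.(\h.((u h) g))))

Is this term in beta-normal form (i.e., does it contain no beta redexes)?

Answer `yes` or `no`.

Term: ((t u) (\g.(\h.((u h) g))))
No beta redexes found.

Answer: yes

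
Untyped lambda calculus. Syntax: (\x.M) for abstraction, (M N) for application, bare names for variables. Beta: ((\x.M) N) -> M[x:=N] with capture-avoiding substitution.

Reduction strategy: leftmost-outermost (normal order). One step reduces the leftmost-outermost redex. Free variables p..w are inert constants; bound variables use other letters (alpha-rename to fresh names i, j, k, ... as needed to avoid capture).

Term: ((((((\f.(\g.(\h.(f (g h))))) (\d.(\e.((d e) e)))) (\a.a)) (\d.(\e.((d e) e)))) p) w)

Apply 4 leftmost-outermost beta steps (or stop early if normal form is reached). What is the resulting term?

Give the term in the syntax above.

Answer: (((\e.((((\a.a) (\d.(\e.((d e) e)))) e) e)) p) w)

Derivation:
Step 0: ((((((\f.(\g.(\h.(f (g h))))) (\d.(\e.((d e) e)))) (\a.a)) (\d.(\e.((d e) e)))) p) w)
Step 1: (((((\g.(\h.((\d.(\e.((d e) e))) (g h)))) (\a.a)) (\d.(\e.((d e) e)))) p) w)
Step 2: ((((\h.((\d.(\e.((d e) e))) ((\a.a) h))) (\d.(\e.((d e) e)))) p) w)
Step 3: ((((\d.(\e.((d e) e))) ((\a.a) (\d.(\e.((d e) e))))) p) w)
Step 4: (((\e.((((\a.a) (\d.(\e.((d e) e)))) e) e)) p) w)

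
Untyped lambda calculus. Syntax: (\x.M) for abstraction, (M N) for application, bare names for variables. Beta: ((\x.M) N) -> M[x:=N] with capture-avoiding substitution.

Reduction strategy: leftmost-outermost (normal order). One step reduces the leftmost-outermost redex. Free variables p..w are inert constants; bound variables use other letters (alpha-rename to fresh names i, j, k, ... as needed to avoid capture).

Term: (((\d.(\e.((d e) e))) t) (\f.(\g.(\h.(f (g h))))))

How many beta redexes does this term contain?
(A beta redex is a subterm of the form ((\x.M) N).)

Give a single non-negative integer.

Term: (((\d.(\e.((d e) e))) t) (\f.(\g.(\h.(f (g h))))))
  Redex: ((\d.(\e.((d e) e))) t)
Total redexes: 1

Answer: 1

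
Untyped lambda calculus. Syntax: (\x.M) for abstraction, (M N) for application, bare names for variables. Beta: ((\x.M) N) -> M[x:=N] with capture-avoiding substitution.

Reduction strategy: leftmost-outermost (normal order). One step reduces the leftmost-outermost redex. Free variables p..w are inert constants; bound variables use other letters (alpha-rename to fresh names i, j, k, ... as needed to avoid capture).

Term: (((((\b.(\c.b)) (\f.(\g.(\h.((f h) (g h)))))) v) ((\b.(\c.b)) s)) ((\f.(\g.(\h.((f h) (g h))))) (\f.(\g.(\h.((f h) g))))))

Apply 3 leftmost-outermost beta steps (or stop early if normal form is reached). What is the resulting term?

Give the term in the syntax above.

Answer: ((\g.(\h.((((\b.(\c.b)) s) h) (g h)))) ((\f.(\g.(\h.((f h) (g h))))) (\f.(\g.(\h.((f h) g))))))

Derivation:
Step 0: (((((\b.(\c.b)) (\f.(\g.(\h.((f h) (g h)))))) v) ((\b.(\c.b)) s)) ((\f.(\g.(\h.((f h) (g h))))) (\f.(\g.(\h.((f h) g))))))
Step 1: ((((\c.(\f.(\g.(\h.((f h) (g h)))))) v) ((\b.(\c.b)) s)) ((\f.(\g.(\h.((f h) (g h))))) (\f.(\g.(\h.((f h) g))))))
Step 2: (((\f.(\g.(\h.((f h) (g h))))) ((\b.(\c.b)) s)) ((\f.(\g.(\h.((f h) (g h))))) (\f.(\g.(\h.((f h) g))))))
Step 3: ((\g.(\h.((((\b.(\c.b)) s) h) (g h)))) ((\f.(\g.(\h.((f h) (g h))))) (\f.(\g.(\h.((f h) g))))))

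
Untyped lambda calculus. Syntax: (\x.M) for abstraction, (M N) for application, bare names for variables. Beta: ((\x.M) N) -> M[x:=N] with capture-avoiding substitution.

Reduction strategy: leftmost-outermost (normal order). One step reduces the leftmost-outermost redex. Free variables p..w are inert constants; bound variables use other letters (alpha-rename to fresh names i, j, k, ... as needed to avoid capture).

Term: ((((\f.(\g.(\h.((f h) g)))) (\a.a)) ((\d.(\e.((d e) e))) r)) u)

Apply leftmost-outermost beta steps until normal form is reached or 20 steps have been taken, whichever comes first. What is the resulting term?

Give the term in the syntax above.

Answer: (u (\e.((r e) e)))

Derivation:
Step 0: ((((\f.(\g.(\h.((f h) g)))) (\a.a)) ((\d.(\e.((d e) e))) r)) u)
Step 1: (((\g.(\h.(((\a.a) h) g))) ((\d.(\e.((d e) e))) r)) u)
Step 2: ((\h.(((\a.a) h) ((\d.(\e.((d e) e))) r))) u)
Step 3: (((\a.a) u) ((\d.(\e.((d e) e))) r))
Step 4: (u ((\d.(\e.((d e) e))) r))
Step 5: (u (\e.((r e) e)))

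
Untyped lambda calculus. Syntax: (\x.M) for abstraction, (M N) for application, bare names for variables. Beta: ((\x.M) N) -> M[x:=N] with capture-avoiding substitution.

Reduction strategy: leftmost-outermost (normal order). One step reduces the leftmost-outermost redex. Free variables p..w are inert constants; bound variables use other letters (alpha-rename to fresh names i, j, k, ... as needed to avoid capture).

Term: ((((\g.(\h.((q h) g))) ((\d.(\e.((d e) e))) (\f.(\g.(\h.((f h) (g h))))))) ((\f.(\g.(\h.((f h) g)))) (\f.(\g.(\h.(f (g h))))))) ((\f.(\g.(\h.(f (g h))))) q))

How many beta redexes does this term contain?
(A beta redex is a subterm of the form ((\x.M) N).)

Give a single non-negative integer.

Answer: 4

Derivation:
Term: ((((\g.(\h.((q h) g))) ((\d.(\e.((d e) e))) (\f.(\g.(\h.((f h) (g h))))))) ((\f.(\g.(\h.((f h) g)))) (\f.(\g.(\h.(f (g h))))))) ((\f.(\g.(\h.(f (g h))))) q))
  Redex: ((\g.(\h.((q h) g))) ((\d.(\e.((d e) e))) (\f.(\g.(\h.((f h) (g h)))))))
  Redex: ((\d.(\e.((d e) e))) (\f.(\g.(\h.((f h) (g h))))))
  Redex: ((\f.(\g.(\h.((f h) g)))) (\f.(\g.(\h.(f (g h))))))
  Redex: ((\f.(\g.(\h.(f (g h))))) q)
Total redexes: 4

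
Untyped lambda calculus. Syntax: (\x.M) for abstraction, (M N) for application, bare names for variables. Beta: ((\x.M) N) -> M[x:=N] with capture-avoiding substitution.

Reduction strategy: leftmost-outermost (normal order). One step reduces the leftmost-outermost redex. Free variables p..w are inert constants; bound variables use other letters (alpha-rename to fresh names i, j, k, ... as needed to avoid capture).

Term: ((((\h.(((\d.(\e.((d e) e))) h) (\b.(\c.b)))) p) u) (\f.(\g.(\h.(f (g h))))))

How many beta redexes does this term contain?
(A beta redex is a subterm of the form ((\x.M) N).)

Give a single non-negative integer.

Answer: 2

Derivation:
Term: ((((\h.(((\d.(\e.((d e) e))) h) (\b.(\c.b)))) p) u) (\f.(\g.(\h.(f (g h))))))
  Redex: ((\h.(((\d.(\e.((d e) e))) h) (\b.(\c.b)))) p)
  Redex: ((\d.(\e.((d e) e))) h)
Total redexes: 2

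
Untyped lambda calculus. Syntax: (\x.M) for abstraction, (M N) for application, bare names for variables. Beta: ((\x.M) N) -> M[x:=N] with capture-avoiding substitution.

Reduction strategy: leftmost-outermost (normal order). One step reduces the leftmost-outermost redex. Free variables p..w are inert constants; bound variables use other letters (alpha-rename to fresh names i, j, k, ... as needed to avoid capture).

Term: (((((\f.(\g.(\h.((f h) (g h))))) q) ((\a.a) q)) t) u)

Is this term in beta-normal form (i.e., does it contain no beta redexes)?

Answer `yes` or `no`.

Term: (((((\f.(\g.(\h.((f h) (g h))))) q) ((\a.a) q)) t) u)
Found 2 beta redex(es).

Answer: no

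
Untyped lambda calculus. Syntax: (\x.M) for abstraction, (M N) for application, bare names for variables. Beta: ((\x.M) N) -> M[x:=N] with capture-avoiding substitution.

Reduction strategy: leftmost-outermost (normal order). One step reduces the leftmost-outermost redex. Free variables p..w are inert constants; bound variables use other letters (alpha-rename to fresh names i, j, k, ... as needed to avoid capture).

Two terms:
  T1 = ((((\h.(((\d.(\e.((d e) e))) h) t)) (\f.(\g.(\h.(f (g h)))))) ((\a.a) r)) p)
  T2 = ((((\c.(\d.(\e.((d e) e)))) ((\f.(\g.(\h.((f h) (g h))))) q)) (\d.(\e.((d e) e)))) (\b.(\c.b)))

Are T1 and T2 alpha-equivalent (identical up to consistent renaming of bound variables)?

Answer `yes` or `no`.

Answer: no

Derivation:
Term 1: ((((\h.(((\d.(\e.((d e) e))) h) t)) (\f.(\g.(\h.(f (g h)))))) ((\a.a) r)) p)
Term 2: ((((\c.(\d.(\e.((d e) e)))) ((\f.(\g.(\h.((f h) (g h))))) q)) (\d.(\e.((d e) e)))) (\b.(\c.b)))
Alpha-equivalence: compare structure up to binder renaming.
Result: False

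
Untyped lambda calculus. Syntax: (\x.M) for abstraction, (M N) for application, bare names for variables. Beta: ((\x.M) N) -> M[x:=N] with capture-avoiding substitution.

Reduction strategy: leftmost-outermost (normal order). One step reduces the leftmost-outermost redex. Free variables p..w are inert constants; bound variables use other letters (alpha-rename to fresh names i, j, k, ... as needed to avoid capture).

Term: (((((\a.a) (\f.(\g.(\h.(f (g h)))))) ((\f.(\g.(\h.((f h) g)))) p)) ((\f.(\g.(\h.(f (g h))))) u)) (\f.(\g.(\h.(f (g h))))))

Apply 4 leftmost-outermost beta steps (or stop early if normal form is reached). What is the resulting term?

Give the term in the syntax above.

Answer: (((\f.(\g.(\h.((f h) g)))) p) (((\f.(\g.(\h.(f (g h))))) u) (\f.(\g.(\h.(f (g h)))))))

Derivation:
Step 0: (((((\a.a) (\f.(\g.(\h.(f (g h)))))) ((\f.(\g.(\h.((f h) g)))) p)) ((\f.(\g.(\h.(f (g h))))) u)) (\f.(\g.(\h.(f (g h))))))
Step 1: ((((\f.(\g.(\h.(f (g h))))) ((\f.(\g.(\h.((f h) g)))) p)) ((\f.(\g.(\h.(f (g h))))) u)) (\f.(\g.(\h.(f (g h))))))
Step 2: (((\g.(\h.(((\f.(\g.(\h.((f h) g)))) p) (g h)))) ((\f.(\g.(\h.(f (g h))))) u)) (\f.(\g.(\h.(f (g h))))))
Step 3: ((\h.(((\f.(\g.(\h.((f h) g)))) p) (((\f.(\g.(\h.(f (g h))))) u) h))) (\f.(\g.(\h.(f (g h))))))
Step 4: (((\f.(\g.(\h.((f h) g)))) p) (((\f.(\g.(\h.(f (g h))))) u) (\f.(\g.(\h.(f (g h)))))))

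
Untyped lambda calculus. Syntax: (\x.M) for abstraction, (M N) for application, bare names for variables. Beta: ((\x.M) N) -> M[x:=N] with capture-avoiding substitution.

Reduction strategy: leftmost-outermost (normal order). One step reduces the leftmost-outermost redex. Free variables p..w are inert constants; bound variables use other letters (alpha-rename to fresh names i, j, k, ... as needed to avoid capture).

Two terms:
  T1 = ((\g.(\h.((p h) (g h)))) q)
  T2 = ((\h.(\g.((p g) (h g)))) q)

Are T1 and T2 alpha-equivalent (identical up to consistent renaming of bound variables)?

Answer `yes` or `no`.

Answer: yes

Derivation:
Term 1: ((\g.(\h.((p h) (g h)))) q)
Term 2: ((\h.(\g.((p g) (h g)))) q)
Alpha-equivalence: compare structure up to binder renaming.
Result: True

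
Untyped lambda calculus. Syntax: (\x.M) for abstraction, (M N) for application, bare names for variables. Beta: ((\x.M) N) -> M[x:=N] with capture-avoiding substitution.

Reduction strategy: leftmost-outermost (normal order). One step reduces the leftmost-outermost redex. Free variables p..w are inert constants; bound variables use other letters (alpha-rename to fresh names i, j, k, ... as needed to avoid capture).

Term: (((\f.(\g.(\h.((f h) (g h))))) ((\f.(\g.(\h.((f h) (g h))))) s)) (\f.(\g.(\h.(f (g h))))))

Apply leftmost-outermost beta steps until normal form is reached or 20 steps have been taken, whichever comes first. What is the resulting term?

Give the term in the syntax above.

Step 0: (((\f.(\g.(\h.((f h) (g h))))) ((\f.(\g.(\h.((f h) (g h))))) s)) (\f.(\g.(\h.(f (g h))))))
Step 1: ((\g.(\h.((((\f.(\g.(\h.((f h) (g h))))) s) h) (g h)))) (\f.(\g.(\h.(f (g h))))))
Step 2: (\h.((((\f.(\g.(\h.((f h) (g h))))) s) h) ((\f.(\g.(\h.(f (g h))))) h)))
Step 3: (\h.(((\g.(\h.((s h) (g h)))) h) ((\f.(\g.(\h.(f (g h))))) h)))
Step 4: (\h.((\i.((s i) (h i))) ((\f.(\g.(\h.(f (g h))))) h)))
Step 5: (\h.((s ((\f.(\g.(\h.(f (g h))))) h)) (h ((\f.(\g.(\h.(f (g h))))) h))))
Step 6: (\h.((s (\g.(\i.(h (g i))))) (h ((\f.(\g.(\h.(f (g h))))) h))))
Step 7: (\h.((s (\g.(\i.(h (g i))))) (h (\g.(\i.(h (g i)))))))

Answer: (\h.((s (\g.(\i.(h (g i))))) (h (\g.(\i.(h (g i)))))))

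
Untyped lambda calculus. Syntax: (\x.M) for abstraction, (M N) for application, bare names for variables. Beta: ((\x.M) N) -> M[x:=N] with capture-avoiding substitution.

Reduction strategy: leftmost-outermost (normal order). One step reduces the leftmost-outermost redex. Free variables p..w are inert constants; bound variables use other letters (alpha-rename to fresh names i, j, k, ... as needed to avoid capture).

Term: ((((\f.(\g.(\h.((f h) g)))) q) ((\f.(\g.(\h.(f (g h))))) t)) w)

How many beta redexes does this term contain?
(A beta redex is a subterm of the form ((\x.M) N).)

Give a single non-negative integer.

Term: ((((\f.(\g.(\h.((f h) g)))) q) ((\f.(\g.(\h.(f (g h))))) t)) w)
  Redex: ((\f.(\g.(\h.((f h) g)))) q)
  Redex: ((\f.(\g.(\h.(f (g h))))) t)
Total redexes: 2

Answer: 2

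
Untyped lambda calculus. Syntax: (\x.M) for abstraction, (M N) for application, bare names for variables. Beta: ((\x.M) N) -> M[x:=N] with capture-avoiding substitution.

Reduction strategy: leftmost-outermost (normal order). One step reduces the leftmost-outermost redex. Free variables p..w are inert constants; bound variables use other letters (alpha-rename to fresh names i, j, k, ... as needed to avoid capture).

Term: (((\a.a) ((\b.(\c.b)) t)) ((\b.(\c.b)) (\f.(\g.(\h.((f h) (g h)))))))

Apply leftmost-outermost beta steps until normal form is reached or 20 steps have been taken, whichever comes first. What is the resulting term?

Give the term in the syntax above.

Answer: t

Derivation:
Step 0: (((\a.a) ((\b.(\c.b)) t)) ((\b.(\c.b)) (\f.(\g.(\h.((f h) (g h)))))))
Step 1: (((\b.(\c.b)) t) ((\b.(\c.b)) (\f.(\g.(\h.((f h) (g h)))))))
Step 2: ((\c.t) ((\b.(\c.b)) (\f.(\g.(\h.((f h) (g h)))))))
Step 3: t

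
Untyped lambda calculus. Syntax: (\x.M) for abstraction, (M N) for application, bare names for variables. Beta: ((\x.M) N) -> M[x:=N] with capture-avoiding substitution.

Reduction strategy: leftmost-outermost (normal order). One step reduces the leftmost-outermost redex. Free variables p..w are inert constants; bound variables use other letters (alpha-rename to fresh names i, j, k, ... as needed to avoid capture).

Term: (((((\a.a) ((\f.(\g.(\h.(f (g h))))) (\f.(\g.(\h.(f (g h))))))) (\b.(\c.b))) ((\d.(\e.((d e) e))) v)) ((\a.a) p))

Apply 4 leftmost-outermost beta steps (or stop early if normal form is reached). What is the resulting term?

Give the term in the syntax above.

Answer: (((\f.(\g.(\h.(f (g h))))) ((\b.(\c.b)) ((\d.(\e.((d e) e))) v))) ((\a.a) p))

Derivation:
Step 0: (((((\a.a) ((\f.(\g.(\h.(f (g h))))) (\f.(\g.(\h.(f (g h))))))) (\b.(\c.b))) ((\d.(\e.((d e) e))) v)) ((\a.a) p))
Step 1: (((((\f.(\g.(\h.(f (g h))))) (\f.(\g.(\h.(f (g h)))))) (\b.(\c.b))) ((\d.(\e.((d e) e))) v)) ((\a.a) p))
Step 2: ((((\g.(\h.((\f.(\g.(\h.(f (g h))))) (g h)))) (\b.(\c.b))) ((\d.(\e.((d e) e))) v)) ((\a.a) p))
Step 3: (((\h.((\f.(\g.(\h.(f (g h))))) ((\b.(\c.b)) h))) ((\d.(\e.((d e) e))) v)) ((\a.a) p))
Step 4: (((\f.(\g.(\h.(f (g h))))) ((\b.(\c.b)) ((\d.(\e.((d e) e))) v))) ((\a.a) p))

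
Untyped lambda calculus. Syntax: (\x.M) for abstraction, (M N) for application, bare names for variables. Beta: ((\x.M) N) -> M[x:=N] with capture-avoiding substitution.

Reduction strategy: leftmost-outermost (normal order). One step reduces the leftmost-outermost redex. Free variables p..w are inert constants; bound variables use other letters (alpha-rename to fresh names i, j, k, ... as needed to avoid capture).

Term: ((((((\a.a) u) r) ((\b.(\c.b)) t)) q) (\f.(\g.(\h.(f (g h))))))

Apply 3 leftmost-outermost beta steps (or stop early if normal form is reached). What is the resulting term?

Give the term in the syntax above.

Step 0: ((((((\a.a) u) r) ((\b.(\c.b)) t)) q) (\f.(\g.(\h.(f (g h))))))
Step 1: ((((u r) ((\b.(\c.b)) t)) q) (\f.(\g.(\h.(f (g h))))))
Step 2: ((((u r) (\c.t)) q) (\f.(\g.(\h.(f (g h))))))
Step 3: (normal form reached)

Answer: ((((u r) (\c.t)) q) (\f.(\g.(\h.(f (g h))))))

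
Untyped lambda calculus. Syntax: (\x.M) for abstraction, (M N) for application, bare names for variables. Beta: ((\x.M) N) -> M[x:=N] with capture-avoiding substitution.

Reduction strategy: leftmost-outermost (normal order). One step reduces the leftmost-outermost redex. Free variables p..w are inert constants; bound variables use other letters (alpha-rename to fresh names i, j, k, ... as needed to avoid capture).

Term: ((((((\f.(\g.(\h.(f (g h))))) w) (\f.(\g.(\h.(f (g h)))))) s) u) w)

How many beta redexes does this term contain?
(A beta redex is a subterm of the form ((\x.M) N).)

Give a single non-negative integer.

Term: ((((((\f.(\g.(\h.(f (g h))))) w) (\f.(\g.(\h.(f (g h)))))) s) u) w)
  Redex: ((\f.(\g.(\h.(f (g h))))) w)
Total redexes: 1

Answer: 1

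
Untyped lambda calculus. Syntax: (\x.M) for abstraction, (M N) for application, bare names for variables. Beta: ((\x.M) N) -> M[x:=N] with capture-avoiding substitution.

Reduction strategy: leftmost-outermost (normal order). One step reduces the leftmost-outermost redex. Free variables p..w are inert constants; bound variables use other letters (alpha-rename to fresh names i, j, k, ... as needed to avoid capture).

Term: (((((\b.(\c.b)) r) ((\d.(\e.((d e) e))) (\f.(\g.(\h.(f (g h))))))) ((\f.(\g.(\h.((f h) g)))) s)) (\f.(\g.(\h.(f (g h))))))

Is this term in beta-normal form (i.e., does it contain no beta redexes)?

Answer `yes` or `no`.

Term: (((((\b.(\c.b)) r) ((\d.(\e.((d e) e))) (\f.(\g.(\h.(f (g h))))))) ((\f.(\g.(\h.((f h) g)))) s)) (\f.(\g.(\h.(f (g h))))))
Found 3 beta redex(es).

Answer: no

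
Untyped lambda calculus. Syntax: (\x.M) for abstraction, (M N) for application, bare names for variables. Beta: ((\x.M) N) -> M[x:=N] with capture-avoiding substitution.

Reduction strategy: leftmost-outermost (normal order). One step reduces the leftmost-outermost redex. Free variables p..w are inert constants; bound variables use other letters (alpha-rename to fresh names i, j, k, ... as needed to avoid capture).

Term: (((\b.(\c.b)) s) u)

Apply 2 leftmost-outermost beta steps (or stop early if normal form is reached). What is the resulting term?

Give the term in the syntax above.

Answer: s

Derivation:
Step 0: (((\b.(\c.b)) s) u)
Step 1: ((\c.s) u)
Step 2: s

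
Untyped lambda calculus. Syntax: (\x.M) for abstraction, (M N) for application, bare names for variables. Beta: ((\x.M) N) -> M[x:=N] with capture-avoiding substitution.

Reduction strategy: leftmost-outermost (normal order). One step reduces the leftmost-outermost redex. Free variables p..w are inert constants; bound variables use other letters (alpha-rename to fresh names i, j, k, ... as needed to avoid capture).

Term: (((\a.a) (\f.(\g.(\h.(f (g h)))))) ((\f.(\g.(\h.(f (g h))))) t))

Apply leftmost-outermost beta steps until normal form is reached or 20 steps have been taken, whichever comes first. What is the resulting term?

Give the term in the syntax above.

Answer: (\g.(\h.(\i.(t ((g h) i)))))

Derivation:
Step 0: (((\a.a) (\f.(\g.(\h.(f (g h)))))) ((\f.(\g.(\h.(f (g h))))) t))
Step 1: ((\f.(\g.(\h.(f (g h))))) ((\f.(\g.(\h.(f (g h))))) t))
Step 2: (\g.(\h.(((\f.(\g.(\h.(f (g h))))) t) (g h))))
Step 3: (\g.(\h.((\g.(\h.(t (g h)))) (g h))))
Step 4: (\g.(\h.(\i.(t ((g h) i)))))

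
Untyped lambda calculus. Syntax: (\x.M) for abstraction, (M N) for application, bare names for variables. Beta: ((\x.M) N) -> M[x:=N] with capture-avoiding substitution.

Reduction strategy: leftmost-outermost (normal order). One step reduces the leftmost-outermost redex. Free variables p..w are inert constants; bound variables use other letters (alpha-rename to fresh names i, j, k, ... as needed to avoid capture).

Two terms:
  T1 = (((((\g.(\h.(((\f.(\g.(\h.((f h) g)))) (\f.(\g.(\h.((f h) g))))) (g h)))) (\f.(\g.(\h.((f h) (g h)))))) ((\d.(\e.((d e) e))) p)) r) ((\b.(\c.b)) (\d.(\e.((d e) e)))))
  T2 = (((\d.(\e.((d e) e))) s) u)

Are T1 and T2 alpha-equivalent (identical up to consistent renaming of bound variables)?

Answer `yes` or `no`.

Answer: no

Derivation:
Term 1: (((((\g.(\h.(((\f.(\g.(\h.((f h) g)))) (\f.(\g.(\h.((f h) g))))) (g h)))) (\f.(\g.(\h.((f h) (g h)))))) ((\d.(\e.((d e) e))) p)) r) ((\b.(\c.b)) (\d.(\e.((d e) e)))))
Term 2: (((\d.(\e.((d e) e))) s) u)
Alpha-equivalence: compare structure up to binder renaming.
Result: False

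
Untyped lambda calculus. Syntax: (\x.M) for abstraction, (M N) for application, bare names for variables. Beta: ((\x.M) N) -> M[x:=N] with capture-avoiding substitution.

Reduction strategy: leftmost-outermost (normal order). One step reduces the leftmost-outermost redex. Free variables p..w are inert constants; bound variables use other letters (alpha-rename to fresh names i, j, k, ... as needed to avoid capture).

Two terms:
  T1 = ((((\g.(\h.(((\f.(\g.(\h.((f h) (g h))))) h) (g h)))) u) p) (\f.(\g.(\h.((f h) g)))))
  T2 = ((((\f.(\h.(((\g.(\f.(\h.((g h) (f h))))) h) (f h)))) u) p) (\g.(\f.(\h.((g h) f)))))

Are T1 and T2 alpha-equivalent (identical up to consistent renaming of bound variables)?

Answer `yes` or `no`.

Term 1: ((((\g.(\h.(((\f.(\g.(\h.((f h) (g h))))) h) (g h)))) u) p) (\f.(\g.(\h.((f h) g)))))
Term 2: ((((\f.(\h.(((\g.(\f.(\h.((g h) (f h))))) h) (f h)))) u) p) (\g.(\f.(\h.((g h) f)))))
Alpha-equivalence: compare structure up to binder renaming.
Result: True

Answer: yes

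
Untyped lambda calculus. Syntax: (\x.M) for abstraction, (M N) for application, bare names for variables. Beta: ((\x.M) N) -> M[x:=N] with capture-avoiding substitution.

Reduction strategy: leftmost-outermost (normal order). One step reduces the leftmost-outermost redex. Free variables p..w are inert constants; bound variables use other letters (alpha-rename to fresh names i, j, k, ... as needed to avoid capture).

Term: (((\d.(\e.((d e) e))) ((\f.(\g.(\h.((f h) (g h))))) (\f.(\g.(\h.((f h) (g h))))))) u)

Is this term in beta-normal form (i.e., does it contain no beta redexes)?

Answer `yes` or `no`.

Term: (((\d.(\e.((d e) e))) ((\f.(\g.(\h.((f h) (g h))))) (\f.(\g.(\h.((f h) (g h))))))) u)
Found 2 beta redex(es).

Answer: no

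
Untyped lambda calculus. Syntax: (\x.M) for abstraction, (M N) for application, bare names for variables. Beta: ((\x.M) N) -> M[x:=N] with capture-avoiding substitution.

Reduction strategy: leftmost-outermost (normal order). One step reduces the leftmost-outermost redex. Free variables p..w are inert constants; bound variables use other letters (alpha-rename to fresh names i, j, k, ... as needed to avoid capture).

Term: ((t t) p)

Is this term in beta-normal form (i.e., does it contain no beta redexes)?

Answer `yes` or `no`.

Term: ((t t) p)
No beta redexes found.

Answer: yes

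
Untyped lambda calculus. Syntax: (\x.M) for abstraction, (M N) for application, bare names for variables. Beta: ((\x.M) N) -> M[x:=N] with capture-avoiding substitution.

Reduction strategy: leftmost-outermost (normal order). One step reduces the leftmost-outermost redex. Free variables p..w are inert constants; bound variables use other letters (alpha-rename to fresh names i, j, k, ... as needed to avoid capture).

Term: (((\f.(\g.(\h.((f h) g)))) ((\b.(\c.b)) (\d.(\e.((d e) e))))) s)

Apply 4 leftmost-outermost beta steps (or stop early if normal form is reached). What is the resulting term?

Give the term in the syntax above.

Answer: (\h.((\d.(\e.((d e) e))) s))

Derivation:
Step 0: (((\f.(\g.(\h.((f h) g)))) ((\b.(\c.b)) (\d.(\e.((d e) e))))) s)
Step 1: ((\g.(\h.((((\b.(\c.b)) (\d.(\e.((d e) e)))) h) g))) s)
Step 2: (\h.((((\b.(\c.b)) (\d.(\e.((d e) e)))) h) s))
Step 3: (\h.(((\c.(\d.(\e.((d e) e)))) h) s))
Step 4: (\h.((\d.(\e.((d e) e))) s))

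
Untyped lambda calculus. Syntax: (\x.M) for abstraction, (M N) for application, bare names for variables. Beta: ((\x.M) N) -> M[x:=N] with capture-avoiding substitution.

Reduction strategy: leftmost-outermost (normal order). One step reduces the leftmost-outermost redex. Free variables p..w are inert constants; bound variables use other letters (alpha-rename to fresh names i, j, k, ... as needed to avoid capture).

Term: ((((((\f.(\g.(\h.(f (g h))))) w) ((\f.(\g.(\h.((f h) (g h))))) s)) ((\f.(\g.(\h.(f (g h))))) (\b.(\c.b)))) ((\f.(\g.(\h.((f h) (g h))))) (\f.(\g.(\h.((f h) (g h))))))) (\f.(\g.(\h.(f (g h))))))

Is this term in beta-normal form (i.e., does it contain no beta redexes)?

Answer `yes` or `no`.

Term: ((((((\f.(\g.(\h.(f (g h))))) w) ((\f.(\g.(\h.((f h) (g h))))) s)) ((\f.(\g.(\h.(f (g h))))) (\b.(\c.b)))) ((\f.(\g.(\h.((f h) (g h))))) (\f.(\g.(\h.((f h) (g h))))))) (\f.(\g.(\h.(f (g h))))))
Found 4 beta redex(es).

Answer: no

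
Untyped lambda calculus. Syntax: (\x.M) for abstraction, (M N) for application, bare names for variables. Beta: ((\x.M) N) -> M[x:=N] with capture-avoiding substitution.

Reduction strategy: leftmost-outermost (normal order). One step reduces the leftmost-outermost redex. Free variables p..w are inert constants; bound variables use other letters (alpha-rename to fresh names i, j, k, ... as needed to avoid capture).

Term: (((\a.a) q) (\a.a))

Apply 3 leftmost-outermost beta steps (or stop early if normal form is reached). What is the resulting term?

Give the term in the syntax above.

Step 0: (((\a.a) q) (\a.a))
Step 1: (q (\a.a))
Step 2: (normal form reached)

Answer: (q (\a.a))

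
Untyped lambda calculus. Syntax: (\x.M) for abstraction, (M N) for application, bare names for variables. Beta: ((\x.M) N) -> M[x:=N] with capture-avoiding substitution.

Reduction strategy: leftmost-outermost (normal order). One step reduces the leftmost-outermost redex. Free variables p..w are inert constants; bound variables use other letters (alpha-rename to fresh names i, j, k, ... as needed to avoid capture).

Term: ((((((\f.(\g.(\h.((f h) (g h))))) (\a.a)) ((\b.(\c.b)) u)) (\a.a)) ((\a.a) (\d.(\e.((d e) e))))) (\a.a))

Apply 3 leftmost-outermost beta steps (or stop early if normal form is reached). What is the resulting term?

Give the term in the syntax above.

Step 0: ((((((\f.(\g.(\h.((f h) (g h))))) (\a.a)) ((\b.(\c.b)) u)) (\a.a)) ((\a.a) (\d.(\e.((d e) e))))) (\a.a))
Step 1: (((((\g.(\h.(((\a.a) h) (g h)))) ((\b.(\c.b)) u)) (\a.a)) ((\a.a) (\d.(\e.((d e) e))))) (\a.a))
Step 2: ((((\h.(((\a.a) h) (((\b.(\c.b)) u) h))) (\a.a)) ((\a.a) (\d.(\e.((d e) e))))) (\a.a))
Step 3: (((((\a.a) (\a.a)) (((\b.(\c.b)) u) (\a.a))) ((\a.a) (\d.(\e.((d e) e))))) (\a.a))

Answer: (((((\a.a) (\a.a)) (((\b.(\c.b)) u) (\a.a))) ((\a.a) (\d.(\e.((d e) e))))) (\a.a))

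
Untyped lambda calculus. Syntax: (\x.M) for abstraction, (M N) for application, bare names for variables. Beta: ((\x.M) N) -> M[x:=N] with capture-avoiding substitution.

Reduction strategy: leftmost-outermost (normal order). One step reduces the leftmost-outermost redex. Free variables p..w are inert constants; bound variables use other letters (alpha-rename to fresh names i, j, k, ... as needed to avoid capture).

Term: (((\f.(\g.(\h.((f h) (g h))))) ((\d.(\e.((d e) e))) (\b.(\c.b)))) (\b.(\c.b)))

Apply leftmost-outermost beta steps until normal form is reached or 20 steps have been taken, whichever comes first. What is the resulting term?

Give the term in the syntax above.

Answer: (\h.(h (\c.h)))

Derivation:
Step 0: (((\f.(\g.(\h.((f h) (g h))))) ((\d.(\e.((d e) e))) (\b.(\c.b)))) (\b.(\c.b)))
Step 1: ((\g.(\h.((((\d.(\e.((d e) e))) (\b.(\c.b))) h) (g h)))) (\b.(\c.b)))
Step 2: (\h.((((\d.(\e.((d e) e))) (\b.(\c.b))) h) ((\b.(\c.b)) h)))
Step 3: (\h.(((\e.(((\b.(\c.b)) e) e)) h) ((\b.(\c.b)) h)))
Step 4: (\h.((((\b.(\c.b)) h) h) ((\b.(\c.b)) h)))
Step 5: (\h.(((\c.h) h) ((\b.(\c.b)) h)))
Step 6: (\h.(h ((\b.(\c.b)) h)))
Step 7: (\h.(h (\c.h)))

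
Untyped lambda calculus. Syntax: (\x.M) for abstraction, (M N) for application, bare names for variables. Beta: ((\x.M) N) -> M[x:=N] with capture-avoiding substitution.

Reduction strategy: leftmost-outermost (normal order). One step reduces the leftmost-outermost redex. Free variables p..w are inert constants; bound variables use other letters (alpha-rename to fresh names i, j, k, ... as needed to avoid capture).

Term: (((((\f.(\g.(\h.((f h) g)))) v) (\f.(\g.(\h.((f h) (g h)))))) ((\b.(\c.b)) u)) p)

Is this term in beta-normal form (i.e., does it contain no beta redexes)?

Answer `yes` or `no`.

Answer: no

Derivation:
Term: (((((\f.(\g.(\h.((f h) g)))) v) (\f.(\g.(\h.((f h) (g h)))))) ((\b.(\c.b)) u)) p)
Found 2 beta redex(es).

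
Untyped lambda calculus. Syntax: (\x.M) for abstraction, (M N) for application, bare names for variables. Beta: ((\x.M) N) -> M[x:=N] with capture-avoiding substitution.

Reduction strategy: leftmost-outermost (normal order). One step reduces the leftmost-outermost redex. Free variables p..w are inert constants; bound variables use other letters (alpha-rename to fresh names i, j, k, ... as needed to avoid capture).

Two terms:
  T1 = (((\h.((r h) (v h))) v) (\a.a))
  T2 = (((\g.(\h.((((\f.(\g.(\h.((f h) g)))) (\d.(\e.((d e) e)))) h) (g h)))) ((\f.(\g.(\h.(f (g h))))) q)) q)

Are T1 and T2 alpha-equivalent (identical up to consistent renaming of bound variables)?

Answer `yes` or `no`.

Answer: no

Derivation:
Term 1: (((\h.((r h) (v h))) v) (\a.a))
Term 2: (((\g.(\h.((((\f.(\g.(\h.((f h) g)))) (\d.(\e.((d e) e)))) h) (g h)))) ((\f.(\g.(\h.(f (g h))))) q)) q)
Alpha-equivalence: compare structure up to binder renaming.
Result: False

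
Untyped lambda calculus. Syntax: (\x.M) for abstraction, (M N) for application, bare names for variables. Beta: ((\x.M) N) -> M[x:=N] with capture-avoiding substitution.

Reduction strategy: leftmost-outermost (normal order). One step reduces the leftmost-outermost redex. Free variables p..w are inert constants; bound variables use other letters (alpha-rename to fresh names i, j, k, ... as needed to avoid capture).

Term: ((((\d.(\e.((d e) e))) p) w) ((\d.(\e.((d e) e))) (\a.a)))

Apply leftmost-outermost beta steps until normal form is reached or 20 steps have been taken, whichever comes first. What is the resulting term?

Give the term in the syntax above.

Step 0: ((((\d.(\e.((d e) e))) p) w) ((\d.(\e.((d e) e))) (\a.a)))
Step 1: (((\e.((p e) e)) w) ((\d.(\e.((d e) e))) (\a.a)))
Step 2: (((p w) w) ((\d.(\e.((d e) e))) (\a.a)))
Step 3: (((p w) w) (\e.(((\a.a) e) e)))
Step 4: (((p w) w) (\e.(e e)))

Answer: (((p w) w) (\e.(e e)))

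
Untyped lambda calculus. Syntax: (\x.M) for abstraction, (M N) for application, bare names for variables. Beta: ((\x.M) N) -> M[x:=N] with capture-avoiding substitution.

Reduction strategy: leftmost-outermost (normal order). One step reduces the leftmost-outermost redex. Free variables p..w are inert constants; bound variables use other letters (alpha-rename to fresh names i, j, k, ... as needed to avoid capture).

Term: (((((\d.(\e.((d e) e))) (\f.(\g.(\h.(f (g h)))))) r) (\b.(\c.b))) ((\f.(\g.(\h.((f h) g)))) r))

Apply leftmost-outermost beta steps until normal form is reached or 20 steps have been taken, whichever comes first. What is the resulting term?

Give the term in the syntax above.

Step 0: (((((\d.(\e.((d e) e))) (\f.(\g.(\h.(f (g h)))))) r) (\b.(\c.b))) ((\f.(\g.(\h.((f h) g)))) r))
Step 1: ((((\e.(((\f.(\g.(\h.(f (g h))))) e) e)) r) (\b.(\c.b))) ((\f.(\g.(\h.((f h) g)))) r))
Step 2: (((((\f.(\g.(\h.(f (g h))))) r) r) (\b.(\c.b))) ((\f.(\g.(\h.((f h) g)))) r))
Step 3: ((((\g.(\h.(r (g h)))) r) (\b.(\c.b))) ((\f.(\g.(\h.((f h) g)))) r))
Step 4: (((\h.(r (r h))) (\b.(\c.b))) ((\f.(\g.(\h.((f h) g)))) r))
Step 5: ((r (r (\b.(\c.b)))) ((\f.(\g.(\h.((f h) g)))) r))
Step 6: ((r (r (\b.(\c.b)))) (\g.(\h.((r h) g))))

Answer: ((r (r (\b.(\c.b)))) (\g.(\h.((r h) g))))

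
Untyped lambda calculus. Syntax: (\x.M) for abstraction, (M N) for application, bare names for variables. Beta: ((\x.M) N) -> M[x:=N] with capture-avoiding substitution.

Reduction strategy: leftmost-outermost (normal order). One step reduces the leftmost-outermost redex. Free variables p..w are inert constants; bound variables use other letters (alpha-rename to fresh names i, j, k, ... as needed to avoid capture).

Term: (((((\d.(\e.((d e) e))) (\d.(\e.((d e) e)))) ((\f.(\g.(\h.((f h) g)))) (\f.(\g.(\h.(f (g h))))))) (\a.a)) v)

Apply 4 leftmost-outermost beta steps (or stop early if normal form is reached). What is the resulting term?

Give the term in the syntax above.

Answer: ((((((\f.(\g.(\h.((f h) g)))) (\f.(\g.(\h.(f (g h)))))) ((\f.(\g.(\h.((f h) g)))) (\f.(\g.(\h.(f (g h))))))) ((\f.(\g.(\h.((f h) g)))) (\f.(\g.(\h.(f (g h))))))) (\a.a)) v)

Derivation:
Step 0: (((((\d.(\e.((d e) e))) (\d.(\e.((d e) e)))) ((\f.(\g.(\h.((f h) g)))) (\f.(\g.(\h.(f (g h))))))) (\a.a)) v)
Step 1: ((((\e.(((\d.(\e.((d e) e))) e) e)) ((\f.(\g.(\h.((f h) g)))) (\f.(\g.(\h.(f (g h))))))) (\a.a)) v)
Step 2: (((((\d.(\e.((d e) e))) ((\f.(\g.(\h.((f h) g)))) (\f.(\g.(\h.(f (g h))))))) ((\f.(\g.(\h.((f h) g)))) (\f.(\g.(\h.(f (g h))))))) (\a.a)) v)
Step 3: ((((\e.((((\f.(\g.(\h.((f h) g)))) (\f.(\g.(\h.(f (g h)))))) e) e)) ((\f.(\g.(\h.((f h) g)))) (\f.(\g.(\h.(f (g h))))))) (\a.a)) v)
Step 4: ((((((\f.(\g.(\h.((f h) g)))) (\f.(\g.(\h.(f (g h)))))) ((\f.(\g.(\h.((f h) g)))) (\f.(\g.(\h.(f (g h))))))) ((\f.(\g.(\h.((f h) g)))) (\f.(\g.(\h.(f (g h))))))) (\a.a)) v)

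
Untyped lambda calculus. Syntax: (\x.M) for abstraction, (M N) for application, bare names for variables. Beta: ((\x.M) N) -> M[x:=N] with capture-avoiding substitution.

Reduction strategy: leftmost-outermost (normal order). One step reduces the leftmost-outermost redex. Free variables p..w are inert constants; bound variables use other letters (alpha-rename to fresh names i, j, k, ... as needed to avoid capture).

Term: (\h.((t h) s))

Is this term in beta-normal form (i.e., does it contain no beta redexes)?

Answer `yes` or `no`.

Answer: yes

Derivation:
Term: (\h.((t h) s))
No beta redexes found.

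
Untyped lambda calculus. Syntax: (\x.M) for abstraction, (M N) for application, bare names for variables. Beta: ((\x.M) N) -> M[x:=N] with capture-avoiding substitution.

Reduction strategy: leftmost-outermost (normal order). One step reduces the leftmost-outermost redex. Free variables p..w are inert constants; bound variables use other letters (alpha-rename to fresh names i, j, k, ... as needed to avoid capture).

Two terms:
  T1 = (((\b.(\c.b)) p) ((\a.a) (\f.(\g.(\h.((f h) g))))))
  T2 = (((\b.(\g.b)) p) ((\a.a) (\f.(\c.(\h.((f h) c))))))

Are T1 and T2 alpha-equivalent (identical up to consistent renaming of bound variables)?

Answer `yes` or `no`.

Answer: yes

Derivation:
Term 1: (((\b.(\c.b)) p) ((\a.a) (\f.(\g.(\h.((f h) g))))))
Term 2: (((\b.(\g.b)) p) ((\a.a) (\f.(\c.(\h.((f h) c))))))
Alpha-equivalence: compare structure up to binder renaming.
Result: True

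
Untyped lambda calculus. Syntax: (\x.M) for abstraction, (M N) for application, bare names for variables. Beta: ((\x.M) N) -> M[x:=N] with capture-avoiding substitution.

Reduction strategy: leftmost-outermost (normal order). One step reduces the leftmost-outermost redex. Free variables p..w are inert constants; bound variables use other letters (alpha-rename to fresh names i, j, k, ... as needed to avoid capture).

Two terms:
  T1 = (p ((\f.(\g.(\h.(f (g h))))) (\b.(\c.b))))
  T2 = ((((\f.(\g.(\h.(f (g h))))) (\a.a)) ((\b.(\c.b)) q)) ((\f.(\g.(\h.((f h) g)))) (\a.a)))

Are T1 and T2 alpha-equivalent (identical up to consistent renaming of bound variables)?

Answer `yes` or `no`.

Term 1: (p ((\f.(\g.(\h.(f (g h))))) (\b.(\c.b))))
Term 2: ((((\f.(\g.(\h.(f (g h))))) (\a.a)) ((\b.(\c.b)) q)) ((\f.(\g.(\h.((f h) g)))) (\a.a)))
Alpha-equivalence: compare structure up to binder renaming.
Result: False

Answer: no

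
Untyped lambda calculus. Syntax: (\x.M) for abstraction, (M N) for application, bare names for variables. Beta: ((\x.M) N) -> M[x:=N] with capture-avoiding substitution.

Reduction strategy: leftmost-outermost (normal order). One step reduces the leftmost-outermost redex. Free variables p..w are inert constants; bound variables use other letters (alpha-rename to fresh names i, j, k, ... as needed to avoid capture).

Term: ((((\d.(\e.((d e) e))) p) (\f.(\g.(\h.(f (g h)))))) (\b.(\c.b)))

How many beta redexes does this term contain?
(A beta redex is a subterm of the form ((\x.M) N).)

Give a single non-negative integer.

Term: ((((\d.(\e.((d e) e))) p) (\f.(\g.(\h.(f (g h)))))) (\b.(\c.b)))
  Redex: ((\d.(\e.((d e) e))) p)
Total redexes: 1

Answer: 1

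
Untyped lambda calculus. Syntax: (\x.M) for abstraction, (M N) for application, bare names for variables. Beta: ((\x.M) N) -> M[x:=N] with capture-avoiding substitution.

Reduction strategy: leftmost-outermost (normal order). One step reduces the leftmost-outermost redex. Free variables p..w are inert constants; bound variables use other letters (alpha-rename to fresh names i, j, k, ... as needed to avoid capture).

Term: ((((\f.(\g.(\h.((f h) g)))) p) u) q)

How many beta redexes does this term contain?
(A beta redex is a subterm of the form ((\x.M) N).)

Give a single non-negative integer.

Term: ((((\f.(\g.(\h.((f h) g)))) p) u) q)
  Redex: ((\f.(\g.(\h.((f h) g)))) p)
Total redexes: 1

Answer: 1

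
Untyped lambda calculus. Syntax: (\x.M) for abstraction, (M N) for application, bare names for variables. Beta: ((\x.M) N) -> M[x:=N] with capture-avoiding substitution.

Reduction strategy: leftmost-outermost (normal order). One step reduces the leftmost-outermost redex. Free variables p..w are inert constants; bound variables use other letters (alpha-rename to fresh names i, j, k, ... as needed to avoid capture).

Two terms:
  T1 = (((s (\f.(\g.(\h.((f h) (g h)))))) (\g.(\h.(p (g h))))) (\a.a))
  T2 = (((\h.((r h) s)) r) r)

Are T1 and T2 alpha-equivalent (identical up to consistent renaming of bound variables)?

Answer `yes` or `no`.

Term 1: (((s (\f.(\g.(\h.((f h) (g h)))))) (\g.(\h.(p (g h))))) (\a.a))
Term 2: (((\h.((r h) s)) r) r)
Alpha-equivalence: compare structure up to binder renaming.
Result: False

Answer: no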